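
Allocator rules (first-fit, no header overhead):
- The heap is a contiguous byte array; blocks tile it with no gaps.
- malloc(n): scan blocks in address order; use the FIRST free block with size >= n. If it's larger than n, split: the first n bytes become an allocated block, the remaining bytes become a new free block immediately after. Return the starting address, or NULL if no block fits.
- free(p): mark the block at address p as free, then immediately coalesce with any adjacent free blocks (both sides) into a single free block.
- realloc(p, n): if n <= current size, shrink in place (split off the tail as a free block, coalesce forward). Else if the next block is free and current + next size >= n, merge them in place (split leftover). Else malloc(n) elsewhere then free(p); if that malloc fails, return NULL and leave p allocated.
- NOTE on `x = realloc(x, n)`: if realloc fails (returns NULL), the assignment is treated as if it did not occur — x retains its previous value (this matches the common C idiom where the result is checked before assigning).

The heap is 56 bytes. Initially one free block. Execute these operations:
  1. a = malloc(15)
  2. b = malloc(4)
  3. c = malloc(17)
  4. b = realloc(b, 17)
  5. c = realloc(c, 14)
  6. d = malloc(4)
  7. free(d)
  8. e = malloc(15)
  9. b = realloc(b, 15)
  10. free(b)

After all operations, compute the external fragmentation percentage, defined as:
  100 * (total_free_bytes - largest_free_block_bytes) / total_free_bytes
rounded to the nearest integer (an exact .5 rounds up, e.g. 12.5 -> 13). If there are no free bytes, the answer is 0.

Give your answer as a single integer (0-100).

Op 1: a = malloc(15) -> a = 0; heap: [0-14 ALLOC][15-55 FREE]
Op 2: b = malloc(4) -> b = 15; heap: [0-14 ALLOC][15-18 ALLOC][19-55 FREE]
Op 3: c = malloc(17) -> c = 19; heap: [0-14 ALLOC][15-18 ALLOC][19-35 ALLOC][36-55 FREE]
Op 4: b = realloc(b, 17) -> b = 36; heap: [0-14 ALLOC][15-18 FREE][19-35 ALLOC][36-52 ALLOC][53-55 FREE]
Op 5: c = realloc(c, 14) -> c = 19; heap: [0-14 ALLOC][15-18 FREE][19-32 ALLOC][33-35 FREE][36-52 ALLOC][53-55 FREE]
Op 6: d = malloc(4) -> d = 15; heap: [0-14 ALLOC][15-18 ALLOC][19-32 ALLOC][33-35 FREE][36-52 ALLOC][53-55 FREE]
Op 7: free(d) -> (freed d); heap: [0-14 ALLOC][15-18 FREE][19-32 ALLOC][33-35 FREE][36-52 ALLOC][53-55 FREE]
Op 8: e = malloc(15) -> e = NULL; heap: [0-14 ALLOC][15-18 FREE][19-32 ALLOC][33-35 FREE][36-52 ALLOC][53-55 FREE]
Op 9: b = realloc(b, 15) -> b = 36; heap: [0-14 ALLOC][15-18 FREE][19-32 ALLOC][33-35 FREE][36-50 ALLOC][51-55 FREE]
Op 10: free(b) -> (freed b); heap: [0-14 ALLOC][15-18 FREE][19-32 ALLOC][33-55 FREE]
Free blocks: [4 23] total_free=27 largest=23 -> 100*(27-23)/27 = 400/27 ≈ 14.815 -> rounds to 15

Answer: 15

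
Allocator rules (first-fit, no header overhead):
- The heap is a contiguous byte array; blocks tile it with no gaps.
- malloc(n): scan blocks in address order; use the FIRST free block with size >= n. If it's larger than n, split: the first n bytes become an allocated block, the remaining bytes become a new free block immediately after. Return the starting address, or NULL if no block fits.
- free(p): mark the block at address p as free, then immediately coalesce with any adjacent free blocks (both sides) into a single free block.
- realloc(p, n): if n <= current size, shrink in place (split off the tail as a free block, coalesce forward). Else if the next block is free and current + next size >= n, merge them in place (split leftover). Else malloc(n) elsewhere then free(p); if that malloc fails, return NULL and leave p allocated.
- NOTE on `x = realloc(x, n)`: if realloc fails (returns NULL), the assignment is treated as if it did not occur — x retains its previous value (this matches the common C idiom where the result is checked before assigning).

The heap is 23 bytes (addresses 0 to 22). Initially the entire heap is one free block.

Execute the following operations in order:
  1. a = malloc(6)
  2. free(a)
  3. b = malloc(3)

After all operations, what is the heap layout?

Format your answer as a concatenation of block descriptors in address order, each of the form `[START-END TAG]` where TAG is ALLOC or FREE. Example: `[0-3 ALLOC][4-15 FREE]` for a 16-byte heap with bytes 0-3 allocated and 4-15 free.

Answer: [0-2 ALLOC][3-22 FREE]

Derivation:
Op 1: a = malloc(6) -> a = 0; heap: [0-5 ALLOC][6-22 FREE]
Op 2: free(a) -> (freed a); heap: [0-22 FREE]
Op 3: b = malloc(3) -> b = 0; heap: [0-2 ALLOC][3-22 FREE]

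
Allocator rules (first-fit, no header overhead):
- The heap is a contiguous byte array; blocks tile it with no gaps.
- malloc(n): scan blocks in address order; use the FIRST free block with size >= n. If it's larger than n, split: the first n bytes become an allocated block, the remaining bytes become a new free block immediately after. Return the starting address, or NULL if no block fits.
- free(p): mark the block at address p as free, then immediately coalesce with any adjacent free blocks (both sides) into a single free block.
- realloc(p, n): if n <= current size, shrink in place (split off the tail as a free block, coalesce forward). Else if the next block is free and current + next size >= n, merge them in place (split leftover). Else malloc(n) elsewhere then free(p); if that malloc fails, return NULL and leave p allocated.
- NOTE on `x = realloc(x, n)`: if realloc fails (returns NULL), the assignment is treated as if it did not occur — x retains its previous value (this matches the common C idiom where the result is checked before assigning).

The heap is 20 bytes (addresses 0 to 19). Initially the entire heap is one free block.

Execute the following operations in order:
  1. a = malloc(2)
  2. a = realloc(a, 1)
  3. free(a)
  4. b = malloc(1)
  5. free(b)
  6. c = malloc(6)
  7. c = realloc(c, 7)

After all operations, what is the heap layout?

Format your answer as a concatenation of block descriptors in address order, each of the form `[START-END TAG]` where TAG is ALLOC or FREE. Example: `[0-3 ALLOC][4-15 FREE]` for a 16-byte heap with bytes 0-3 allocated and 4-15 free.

Op 1: a = malloc(2) -> a = 0; heap: [0-1 ALLOC][2-19 FREE]
Op 2: a = realloc(a, 1) -> a = 0; heap: [0-0 ALLOC][1-19 FREE]
Op 3: free(a) -> (freed a); heap: [0-19 FREE]
Op 4: b = malloc(1) -> b = 0; heap: [0-0 ALLOC][1-19 FREE]
Op 5: free(b) -> (freed b); heap: [0-19 FREE]
Op 6: c = malloc(6) -> c = 0; heap: [0-5 ALLOC][6-19 FREE]
Op 7: c = realloc(c, 7) -> c = 0; heap: [0-6 ALLOC][7-19 FREE]

Answer: [0-6 ALLOC][7-19 FREE]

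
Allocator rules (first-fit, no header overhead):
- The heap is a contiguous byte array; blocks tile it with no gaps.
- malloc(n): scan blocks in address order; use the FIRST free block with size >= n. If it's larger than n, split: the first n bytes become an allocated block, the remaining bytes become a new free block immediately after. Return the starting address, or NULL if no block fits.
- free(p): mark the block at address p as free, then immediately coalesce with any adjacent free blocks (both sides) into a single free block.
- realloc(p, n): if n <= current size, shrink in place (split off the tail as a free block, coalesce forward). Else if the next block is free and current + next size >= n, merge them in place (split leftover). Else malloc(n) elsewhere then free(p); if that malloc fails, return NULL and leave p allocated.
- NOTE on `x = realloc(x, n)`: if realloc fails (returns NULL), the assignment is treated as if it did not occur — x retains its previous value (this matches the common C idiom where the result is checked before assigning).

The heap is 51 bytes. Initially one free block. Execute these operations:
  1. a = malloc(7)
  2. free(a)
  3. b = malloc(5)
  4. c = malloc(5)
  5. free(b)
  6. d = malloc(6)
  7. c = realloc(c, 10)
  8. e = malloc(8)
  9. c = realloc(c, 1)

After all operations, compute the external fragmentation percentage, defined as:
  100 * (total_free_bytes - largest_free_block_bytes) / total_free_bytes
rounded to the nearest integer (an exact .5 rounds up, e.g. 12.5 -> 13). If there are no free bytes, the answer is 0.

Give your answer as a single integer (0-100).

Answer: 6

Derivation:
Op 1: a = malloc(7) -> a = 0; heap: [0-6 ALLOC][7-50 FREE]
Op 2: free(a) -> (freed a); heap: [0-50 FREE]
Op 3: b = malloc(5) -> b = 0; heap: [0-4 ALLOC][5-50 FREE]
Op 4: c = malloc(5) -> c = 5; heap: [0-4 ALLOC][5-9 ALLOC][10-50 FREE]
Op 5: free(b) -> (freed b); heap: [0-4 FREE][5-9 ALLOC][10-50 FREE]
Op 6: d = malloc(6) -> d = 10; heap: [0-4 FREE][5-9 ALLOC][10-15 ALLOC][16-50 FREE]
Op 7: c = realloc(c, 10) -> c = 16; heap: [0-9 FREE][10-15 ALLOC][16-25 ALLOC][26-50 FREE]
Op 8: e = malloc(8) -> e = 0; heap: [0-7 ALLOC][8-9 FREE][10-15 ALLOC][16-25 ALLOC][26-50 FREE]
Op 9: c = realloc(c, 1) -> c = 16; heap: [0-7 ALLOC][8-9 FREE][10-15 ALLOC][16-16 ALLOC][17-50 FREE]
Free blocks: [2 34] total_free=36 largest=34 -> 100*(36-34)/36 = 200/36 ≈ 5.556 -> rounds to 6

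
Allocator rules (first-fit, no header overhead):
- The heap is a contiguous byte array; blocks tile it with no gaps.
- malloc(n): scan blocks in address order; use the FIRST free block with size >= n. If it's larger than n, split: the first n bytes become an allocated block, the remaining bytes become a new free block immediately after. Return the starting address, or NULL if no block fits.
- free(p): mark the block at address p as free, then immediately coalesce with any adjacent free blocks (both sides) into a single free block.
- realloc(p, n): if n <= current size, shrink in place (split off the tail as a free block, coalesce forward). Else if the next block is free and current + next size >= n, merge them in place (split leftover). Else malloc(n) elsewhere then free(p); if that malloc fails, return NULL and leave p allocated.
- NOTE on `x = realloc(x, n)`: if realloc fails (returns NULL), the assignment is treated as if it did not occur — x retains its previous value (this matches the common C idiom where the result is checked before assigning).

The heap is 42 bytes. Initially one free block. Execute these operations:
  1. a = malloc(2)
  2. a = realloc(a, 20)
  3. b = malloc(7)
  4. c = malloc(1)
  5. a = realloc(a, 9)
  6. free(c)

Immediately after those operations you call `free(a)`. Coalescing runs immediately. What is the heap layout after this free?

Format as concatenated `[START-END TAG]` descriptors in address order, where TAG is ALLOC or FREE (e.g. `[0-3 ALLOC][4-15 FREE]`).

Op 1: a = malloc(2) -> a = 0; heap: [0-1 ALLOC][2-41 FREE]
Op 2: a = realloc(a, 20) -> a = 0; heap: [0-19 ALLOC][20-41 FREE]
Op 3: b = malloc(7) -> b = 20; heap: [0-19 ALLOC][20-26 ALLOC][27-41 FREE]
Op 4: c = malloc(1) -> c = 27; heap: [0-19 ALLOC][20-26 ALLOC][27-27 ALLOC][28-41 FREE]
Op 5: a = realloc(a, 9) -> a = 0; heap: [0-8 ALLOC][9-19 FREE][20-26 ALLOC][27-27 ALLOC][28-41 FREE]
Op 6: free(c) -> (freed c); heap: [0-8 ALLOC][9-19 FREE][20-26 ALLOC][27-41 FREE]
free(a): a = 0 -> block [0-8 ALLOC]; mark free, coalesce with adjacent free neighbors -> [0-19 FREE][20-26 ALLOC][27-41 FREE]

Answer: [0-19 FREE][20-26 ALLOC][27-41 FREE]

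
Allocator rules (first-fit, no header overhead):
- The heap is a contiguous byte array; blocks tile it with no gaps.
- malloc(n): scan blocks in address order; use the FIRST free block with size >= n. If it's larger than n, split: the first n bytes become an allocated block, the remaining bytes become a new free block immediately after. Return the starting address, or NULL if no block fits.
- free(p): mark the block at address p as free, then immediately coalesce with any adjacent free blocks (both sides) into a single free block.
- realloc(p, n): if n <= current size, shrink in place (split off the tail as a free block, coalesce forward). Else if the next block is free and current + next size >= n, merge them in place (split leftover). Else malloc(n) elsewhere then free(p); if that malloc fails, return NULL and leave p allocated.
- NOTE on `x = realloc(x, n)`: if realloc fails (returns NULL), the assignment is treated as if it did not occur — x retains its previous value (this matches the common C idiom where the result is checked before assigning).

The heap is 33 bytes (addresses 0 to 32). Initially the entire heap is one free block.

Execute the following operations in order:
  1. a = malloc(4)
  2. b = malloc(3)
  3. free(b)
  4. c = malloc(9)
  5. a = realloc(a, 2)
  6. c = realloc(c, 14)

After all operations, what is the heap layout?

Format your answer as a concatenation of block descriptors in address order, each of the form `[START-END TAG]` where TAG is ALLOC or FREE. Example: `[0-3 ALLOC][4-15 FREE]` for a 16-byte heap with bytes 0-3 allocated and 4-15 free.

Op 1: a = malloc(4) -> a = 0; heap: [0-3 ALLOC][4-32 FREE]
Op 2: b = malloc(3) -> b = 4; heap: [0-3 ALLOC][4-6 ALLOC][7-32 FREE]
Op 3: free(b) -> (freed b); heap: [0-3 ALLOC][4-32 FREE]
Op 4: c = malloc(9) -> c = 4; heap: [0-3 ALLOC][4-12 ALLOC][13-32 FREE]
Op 5: a = realloc(a, 2) -> a = 0; heap: [0-1 ALLOC][2-3 FREE][4-12 ALLOC][13-32 FREE]
Op 6: c = realloc(c, 14) -> c = 4; heap: [0-1 ALLOC][2-3 FREE][4-17 ALLOC][18-32 FREE]

Answer: [0-1 ALLOC][2-3 FREE][4-17 ALLOC][18-32 FREE]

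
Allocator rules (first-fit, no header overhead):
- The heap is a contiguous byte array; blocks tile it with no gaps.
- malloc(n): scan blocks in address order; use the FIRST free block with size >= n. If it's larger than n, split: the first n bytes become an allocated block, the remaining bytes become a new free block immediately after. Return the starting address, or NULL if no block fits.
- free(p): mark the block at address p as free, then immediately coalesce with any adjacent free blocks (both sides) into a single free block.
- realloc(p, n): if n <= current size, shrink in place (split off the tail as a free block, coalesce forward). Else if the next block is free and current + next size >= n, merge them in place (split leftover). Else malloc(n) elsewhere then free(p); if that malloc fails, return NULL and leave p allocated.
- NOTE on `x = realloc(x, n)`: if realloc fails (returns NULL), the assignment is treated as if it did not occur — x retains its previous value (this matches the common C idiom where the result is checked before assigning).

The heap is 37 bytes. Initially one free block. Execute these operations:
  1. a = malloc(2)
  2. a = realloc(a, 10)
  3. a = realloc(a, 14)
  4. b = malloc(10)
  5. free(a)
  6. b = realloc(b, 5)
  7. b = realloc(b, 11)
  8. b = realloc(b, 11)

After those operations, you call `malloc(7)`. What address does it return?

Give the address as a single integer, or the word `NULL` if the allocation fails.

Answer: 0

Derivation:
Op 1: a = malloc(2) -> a = 0; heap: [0-1 ALLOC][2-36 FREE]
Op 2: a = realloc(a, 10) -> a = 0; heap: [0-9 ALLOC][10-36 FREE]
Op 3: a = realloc(a, 14) -> a = 0; heap: [0-13 ALLOC][14-36 FREE]
Op 4: b = malloc(10) -> b = 14; heap: [0-13 ALLOC][14-23 ALLOC][24-36 FREE]
Op 5: free(a) -> (freed a); heap: [0-13 FREE][14-23 ALLOC][24-36 FREE]
Op 6: b = realloc(b, 5) -> b = 14; heap: [0-13 FREE][14-18 ALLOC][19-36 FREE]
Op 7: b = realloc(b, 11) -> b = 14; heap: [0-13 FREE][14-24 ALLOC][25-36 FREE]
Op 8: b = realloc(b, 11) -> b = 14; heap: [0-13 FREE][14-24 ALLOC][25-36 FREE]
malloc(7): first-fit scan over [0-13 FREE][14-24 ALLOC][25-36 FREE] -> 0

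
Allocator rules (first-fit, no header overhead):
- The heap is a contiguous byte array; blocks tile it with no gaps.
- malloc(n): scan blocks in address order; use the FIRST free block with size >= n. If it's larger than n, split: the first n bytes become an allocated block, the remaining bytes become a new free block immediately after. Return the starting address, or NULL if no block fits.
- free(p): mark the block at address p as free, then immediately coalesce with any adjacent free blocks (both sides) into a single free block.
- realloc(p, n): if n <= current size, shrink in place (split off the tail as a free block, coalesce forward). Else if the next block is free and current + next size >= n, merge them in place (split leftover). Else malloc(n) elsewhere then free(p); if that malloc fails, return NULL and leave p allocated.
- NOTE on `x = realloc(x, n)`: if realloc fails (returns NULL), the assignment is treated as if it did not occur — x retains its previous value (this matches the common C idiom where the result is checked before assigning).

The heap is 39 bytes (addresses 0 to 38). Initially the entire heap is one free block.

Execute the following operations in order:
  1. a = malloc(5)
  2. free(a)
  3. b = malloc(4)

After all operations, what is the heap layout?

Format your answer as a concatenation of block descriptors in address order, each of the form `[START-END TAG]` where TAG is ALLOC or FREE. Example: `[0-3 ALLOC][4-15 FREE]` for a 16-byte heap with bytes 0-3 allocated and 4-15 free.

Op 1: a = malloc(5) -> a = 0; heap: [0-4 ALLOC][5-38 FREE]
Op 2: free(a) -> (freed a); heap: [0-38 FREE]
Op 3: b = malloc(4) -> b = 0; heap: [0-3 ALLOC][4-38 FREE]

Answer: [0-3 ALLOC][4-38 FREE]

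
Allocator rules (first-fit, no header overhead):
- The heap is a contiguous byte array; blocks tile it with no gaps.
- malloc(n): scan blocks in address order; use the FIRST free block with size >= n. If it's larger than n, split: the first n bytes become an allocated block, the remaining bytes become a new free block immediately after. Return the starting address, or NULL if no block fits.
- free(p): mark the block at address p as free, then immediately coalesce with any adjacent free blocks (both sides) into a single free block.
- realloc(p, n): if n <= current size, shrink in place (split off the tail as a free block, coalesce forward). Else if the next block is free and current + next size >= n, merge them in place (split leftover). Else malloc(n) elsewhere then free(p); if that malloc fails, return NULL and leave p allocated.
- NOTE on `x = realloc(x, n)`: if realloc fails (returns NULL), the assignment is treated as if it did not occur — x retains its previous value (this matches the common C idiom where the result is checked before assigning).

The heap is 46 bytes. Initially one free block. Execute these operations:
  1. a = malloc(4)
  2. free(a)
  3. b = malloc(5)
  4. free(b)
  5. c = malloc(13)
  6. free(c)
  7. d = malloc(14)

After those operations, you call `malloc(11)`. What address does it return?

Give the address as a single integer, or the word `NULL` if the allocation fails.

Op 1: a = malloc(4) -> a = 0; heap: [0-3 ALLOC][4-45 FREE]
Op 2: free(a) -> (freed a); heap: [0-45 FREE]
Op 3: b = malloc(5) -> b = 0; heap: [0-4 ALLOC][5-45 FREE]
Op 4: free(b) -> (freed b); heap: [0-45 FREE]
Op 5: c = malloc(13) -> c = 0; heap: [0-12 ALLOC][13-45 FREE]
Op 6: free(c) -> (freed c); heap: [0-45 FREE]
Op 7: d = malloc(14) -> d = 0; heap: [0-13 ALLOC][14-45 FREE]
malloc(11): first-fit scan over [0-13 ALLOC][14-45 FREE] -> 14

Answer: 14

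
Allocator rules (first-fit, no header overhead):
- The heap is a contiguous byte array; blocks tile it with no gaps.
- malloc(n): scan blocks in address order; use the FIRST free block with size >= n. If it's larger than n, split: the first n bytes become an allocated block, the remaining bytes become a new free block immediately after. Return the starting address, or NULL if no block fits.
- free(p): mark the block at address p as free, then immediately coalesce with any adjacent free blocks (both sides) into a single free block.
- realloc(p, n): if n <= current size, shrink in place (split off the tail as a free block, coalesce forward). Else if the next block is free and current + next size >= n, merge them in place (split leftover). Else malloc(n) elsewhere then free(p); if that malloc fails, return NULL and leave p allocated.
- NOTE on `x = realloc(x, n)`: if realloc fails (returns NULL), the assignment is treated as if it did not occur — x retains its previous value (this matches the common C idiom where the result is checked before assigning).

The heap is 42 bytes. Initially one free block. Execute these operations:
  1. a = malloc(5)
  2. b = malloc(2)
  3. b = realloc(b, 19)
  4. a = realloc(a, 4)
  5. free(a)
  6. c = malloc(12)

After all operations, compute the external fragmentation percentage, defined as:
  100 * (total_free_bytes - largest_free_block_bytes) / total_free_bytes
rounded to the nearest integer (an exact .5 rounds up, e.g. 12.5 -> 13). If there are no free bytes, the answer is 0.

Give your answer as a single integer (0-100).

Op 1: a = malloc(5) -> a = 0; heap: [0-4 ALLOC][5-41 FREE]
Op 2: b = malloc(2) -> b = 5; heap: [0-4 ALLOC][5-6 ALLOC][7-41 FREE]
Op 3: b = realloc(b, 19) -> b = 5; heap: [0-4 ALLOC][5-23 ALLOC][24-41 FREE]
Op 4: a = realloc(a, 4) -> a = 0; heap: [0-3 ALLOC][4-4 FREE][5-23 ALLOC][24-41 FREE]
Op 5: free(a) -> (freed a); heap: [0-4 FREE][5-23 ALLOC][24-41 FREE]
Op 6: c = malloc(12) -> c = 24; heap: [0-4 FREE][5-23 ALLOC][24-35 ALLOC][36-41 FREE]
Free blocks: [5 6] total_free=11 largest=6 -> 100*(11-6)/11 = 500/11 ≈ 45.455 -> rounds to 45

Answer: 45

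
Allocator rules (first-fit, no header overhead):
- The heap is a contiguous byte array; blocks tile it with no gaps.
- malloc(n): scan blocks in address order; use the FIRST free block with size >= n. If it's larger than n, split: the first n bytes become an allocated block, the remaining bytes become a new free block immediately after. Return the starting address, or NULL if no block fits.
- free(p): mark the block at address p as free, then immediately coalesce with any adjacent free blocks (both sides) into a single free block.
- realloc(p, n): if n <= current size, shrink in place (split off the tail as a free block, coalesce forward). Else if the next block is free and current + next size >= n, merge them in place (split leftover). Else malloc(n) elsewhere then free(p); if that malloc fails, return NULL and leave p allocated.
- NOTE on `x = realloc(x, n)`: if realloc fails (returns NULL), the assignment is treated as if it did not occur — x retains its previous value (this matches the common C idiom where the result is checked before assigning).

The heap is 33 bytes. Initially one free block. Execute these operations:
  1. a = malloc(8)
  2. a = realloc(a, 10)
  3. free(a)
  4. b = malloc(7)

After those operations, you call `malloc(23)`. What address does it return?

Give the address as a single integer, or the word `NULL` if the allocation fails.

Answer: 7

Derivation:
Op 1: a = malloc(8) -> a = 0; heap: [0-7 ALLOC][8-32 FREE]
Op 2: a = realloc(a, 10) -> a = 0; heap: [0-9 ALLOC][10-32 FREE]
Op 3: free(a) -> (freed a); heap: [0-32 FREE]
Op 4: b = malloc(7) -> b = 0; heap: [0-6 ALLOC][7-32 FREE]
malloc(23): first-fit scan over [0-6 ALLOC][7-32 FREE] -> 7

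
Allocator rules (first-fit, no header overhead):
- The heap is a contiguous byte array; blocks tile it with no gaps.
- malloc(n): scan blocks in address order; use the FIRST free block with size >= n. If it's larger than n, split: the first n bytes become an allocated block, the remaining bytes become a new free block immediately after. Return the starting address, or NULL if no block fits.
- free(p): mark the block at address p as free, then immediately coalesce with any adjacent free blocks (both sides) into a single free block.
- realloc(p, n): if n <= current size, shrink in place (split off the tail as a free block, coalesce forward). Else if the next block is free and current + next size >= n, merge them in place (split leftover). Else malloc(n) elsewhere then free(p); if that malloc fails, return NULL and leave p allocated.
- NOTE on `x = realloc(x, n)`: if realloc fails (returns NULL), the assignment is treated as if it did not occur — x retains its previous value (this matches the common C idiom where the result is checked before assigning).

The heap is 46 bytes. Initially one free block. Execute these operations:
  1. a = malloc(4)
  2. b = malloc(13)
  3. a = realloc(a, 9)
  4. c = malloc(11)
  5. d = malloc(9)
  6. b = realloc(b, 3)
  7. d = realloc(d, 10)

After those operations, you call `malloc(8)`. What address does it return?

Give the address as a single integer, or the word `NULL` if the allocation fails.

Answer: 37

Derivation:
Op 1: a = malloc(4) -> a = 0; heap: [0-3 ALLOC][4-45 FREE]
Op 2: b = malloc(13) -> b = 4; heap: [0-3 ALLOC][4-16 ALLOC][17-45 FREE]
Op 3: a = realloc(a, 9) -> a = 17; heap: [0-3 FREE][4-16 ALLOC][17-25 ALLOC][26-45 FREE]
Op 4: c = malloc(11) -> c = 26; heap: [0-3 FREE][4-16 ALLOC][17-25 ALLOC][26-36 ALLOC][37-45 FREE]
Op 5: d = malloc(9) -> d = 37; heap: [0-3 FREE][4-16 ALLOC][17-25 ALLOC][26-36 ALLOC][37-45 ALLOC]
Op 6: b = realloc(b, 3) -> b = 4; heap: [0-3 FREE][4-6 ALLOC][7-16 FREE][17-25 ALLOC][26-36 ALLOC][37-45 ALLOC]
Op 7: d = realloc(d, 10) -> d = 7; heap: [0-3 FREE][4-6 ALLOC][7-16 ALLOC][17-25 ALLOC][26-36 ALLOC][37-45 FREE]
malloc(8): first-fit scan over [0-3 FREE][4-6 ALLOC][7-16 ALLOC][17-25 ALLOC][26-36 ALLOC][37-45 FREE] -> 37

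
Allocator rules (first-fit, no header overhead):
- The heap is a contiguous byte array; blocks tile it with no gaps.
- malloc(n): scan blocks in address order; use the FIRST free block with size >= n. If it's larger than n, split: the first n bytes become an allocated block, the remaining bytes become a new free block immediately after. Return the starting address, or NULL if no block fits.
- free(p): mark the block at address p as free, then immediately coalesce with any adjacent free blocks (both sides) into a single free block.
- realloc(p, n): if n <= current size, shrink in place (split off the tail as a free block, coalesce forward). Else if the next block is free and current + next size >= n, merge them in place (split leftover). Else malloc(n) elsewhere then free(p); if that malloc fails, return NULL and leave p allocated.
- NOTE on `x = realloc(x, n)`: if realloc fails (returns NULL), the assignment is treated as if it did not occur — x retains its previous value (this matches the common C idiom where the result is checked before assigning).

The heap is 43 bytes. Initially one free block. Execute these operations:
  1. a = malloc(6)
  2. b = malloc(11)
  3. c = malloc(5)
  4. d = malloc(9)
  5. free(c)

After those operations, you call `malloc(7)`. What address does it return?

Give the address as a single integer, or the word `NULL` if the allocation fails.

Op 1: a = malloc(6) -> a = 0; heap: [0-5 ALLOC][6-42 FREE]
Op 2: b = malloc(11) -> b = 6; heap: [0-5 ALLOC][6-16 ALLOC][17-42 FREE]
Op 3: c = malloc(5) -> c = 17; heap: [0-5 ALLOC][6-16 ALLOC][17-21 ALLOC][22-42 FREE]
Op 4: d = malloc(9) -> d = 22; heap: [0-5 ALLOC][6-16 ALLOC][17-21 ALLOC][22-30 ALLOC][31-42 FREE]
Op 5: free(c) -> (freed c); heap: [0-5 ALLOC][6-16 ALLOC][17-21 FREE][22-30 ALLOC][31-42 FREE]
malloc(7): first-fit scan over [0-5 ALLOC][6-16 ALLOC][17-21 FREE][22-30 ALLOC][31-42 FREE] -> 31

Answer: 31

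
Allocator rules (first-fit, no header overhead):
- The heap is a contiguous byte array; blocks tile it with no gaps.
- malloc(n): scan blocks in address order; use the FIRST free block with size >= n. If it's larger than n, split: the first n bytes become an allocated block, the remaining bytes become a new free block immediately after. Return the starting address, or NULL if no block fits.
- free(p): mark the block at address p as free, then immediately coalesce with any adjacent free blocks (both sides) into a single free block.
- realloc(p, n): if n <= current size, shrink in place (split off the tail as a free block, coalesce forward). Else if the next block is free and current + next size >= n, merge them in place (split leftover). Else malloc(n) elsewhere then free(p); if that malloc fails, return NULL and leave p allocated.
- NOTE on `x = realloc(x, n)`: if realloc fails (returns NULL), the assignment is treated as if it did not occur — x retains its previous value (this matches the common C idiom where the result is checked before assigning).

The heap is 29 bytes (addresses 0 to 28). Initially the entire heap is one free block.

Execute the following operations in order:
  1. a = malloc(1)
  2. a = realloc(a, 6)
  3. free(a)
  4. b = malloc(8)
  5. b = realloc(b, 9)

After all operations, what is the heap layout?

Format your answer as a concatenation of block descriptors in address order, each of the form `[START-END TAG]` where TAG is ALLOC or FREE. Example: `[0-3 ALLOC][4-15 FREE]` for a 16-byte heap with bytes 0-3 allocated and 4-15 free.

Answer: [0-8 ALLOC][9-28 FREE]

Derivation:
Op 1: a = malloc(1) -> a = 0; heap: [0-0 ALLOC][1-28 FREE]
Op 2: a = realloc(a, 6) -> a = 0; heap: [0-5 ALLOC][6-28 FREE]
Op 3: free(a) -> (freed a); heap: [0-28 FREE]
Op 4: b = malloc(8) -> b = 0; heap: [0-7 ALLOC][8-28 FREE]
Op 5: b = realloc(b, 9) -> b = 0; heap: [0-8 ALLOC][9-28 FREE]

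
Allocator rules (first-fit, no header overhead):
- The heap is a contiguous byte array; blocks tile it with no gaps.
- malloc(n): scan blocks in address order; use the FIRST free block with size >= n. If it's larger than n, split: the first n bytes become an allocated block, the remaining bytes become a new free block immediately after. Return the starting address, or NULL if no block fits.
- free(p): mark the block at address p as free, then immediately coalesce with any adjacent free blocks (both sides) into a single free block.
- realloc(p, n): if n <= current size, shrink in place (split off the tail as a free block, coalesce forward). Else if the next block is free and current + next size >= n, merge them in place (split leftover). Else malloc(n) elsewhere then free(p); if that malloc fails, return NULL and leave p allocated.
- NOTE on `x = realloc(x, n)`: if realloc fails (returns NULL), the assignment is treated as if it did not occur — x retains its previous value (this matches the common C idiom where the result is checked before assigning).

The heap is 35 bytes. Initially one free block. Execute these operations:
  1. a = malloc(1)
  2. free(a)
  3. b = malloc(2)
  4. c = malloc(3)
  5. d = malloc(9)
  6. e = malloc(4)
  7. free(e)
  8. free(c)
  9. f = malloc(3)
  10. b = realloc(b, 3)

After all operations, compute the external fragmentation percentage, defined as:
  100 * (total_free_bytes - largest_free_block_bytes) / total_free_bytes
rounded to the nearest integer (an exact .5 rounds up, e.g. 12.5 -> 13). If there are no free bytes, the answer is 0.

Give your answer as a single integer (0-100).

Op 1: a = malloc(1) -> a = 0; heap: [0-0 ALLOC][1-34 FREE]
Op 2: free(a) -> (freed a); heap: [0-34 FREE]
Op 3: b = malloc(2) -> b = 0; heap: [0-1 ALLOC][2-34 FREE]
Op 4: c = malloc(3) -> c = 2; heap: [0-1 ALLOC][2-4 ALLOC][5-34 FREE]
Op 5: d = malloc(9) -> d = 5; heap: [0-1 ALLOC][2-4 ALLOC][5-13 ALLOC][14-34 FREE]
Op 6: e = malloc(4) -> e = 14; heap: [0-1 ALLOC][2-4 ALLOC][5-13 ALLOC][14-17 ALLOC][18-34 FREE]
Op 7: free(e) -> (freed e); heap: [0-1 ALLOC][2-4 ALLOC][5-13 ALLOC][14-34 FREE]
Op 8: free(c) -> (freed c); heap: [0-1 ALLOC][2-4 FREE][5-13 ALLOC][14-34 FREE]
Op 9: f = malloc(3) -> f = 2; heap: [0-1 ALLOC][2-4 ALLOC][5-13 ALLOC][14-34 FREE]
Op 10: b = realloc(b, 3) -> b = 14; heap: [0-1 FREE][2-4 ALLOC][5-13 ALLOC][14-16 ALLOC][17-34 FREE]
Free blocks: [2 18] total_free=20 largest=18 -> 100*(20-18)/20 = 200/20 = 10

Answer: 10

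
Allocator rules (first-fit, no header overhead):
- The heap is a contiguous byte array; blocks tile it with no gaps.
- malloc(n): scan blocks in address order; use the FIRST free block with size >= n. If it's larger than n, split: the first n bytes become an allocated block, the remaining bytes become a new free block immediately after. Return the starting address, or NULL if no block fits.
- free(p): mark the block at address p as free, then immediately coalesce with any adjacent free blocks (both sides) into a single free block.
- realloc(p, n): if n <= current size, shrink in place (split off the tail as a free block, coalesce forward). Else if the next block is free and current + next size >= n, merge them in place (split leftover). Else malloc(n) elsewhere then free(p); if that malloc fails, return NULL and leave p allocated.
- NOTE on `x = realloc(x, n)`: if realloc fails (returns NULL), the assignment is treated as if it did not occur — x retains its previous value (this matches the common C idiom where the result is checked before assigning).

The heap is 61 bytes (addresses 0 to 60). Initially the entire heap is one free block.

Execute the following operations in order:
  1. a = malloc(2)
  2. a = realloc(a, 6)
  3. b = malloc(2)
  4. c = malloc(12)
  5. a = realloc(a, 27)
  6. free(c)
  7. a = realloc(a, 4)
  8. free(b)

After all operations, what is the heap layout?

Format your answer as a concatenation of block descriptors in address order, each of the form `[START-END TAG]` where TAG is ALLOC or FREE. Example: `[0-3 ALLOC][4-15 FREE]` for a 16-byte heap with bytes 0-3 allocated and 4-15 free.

Op 1: a = malloc(2) -> a = 0; heap: [0-1 ALLOC][2-60 FREE]
Op 2: a = realloc(a, 6) -> a = 0; heap: [0-5 ALLOC][6-60 FREE]
Op 3: b = malloc(2) -> b = 6; heap: [0-5 ALLOC][6-7 ALLOC][8-60 FREE]
Op 4: c = malloc(12) -> c = 8; heap: [0-5 ALLOC][6-7 ALLOC][8-19 ALLOC][20-60 FREE]
Op 5: a = realloc(a, 27) -> a = 20; heap: [0-5 FREE][6-7 ALLOC][8-19 ALLOC][20-46 ALLOC][47-60 FREE]
Op 6: free(c) -> (freed c); heap: [0-5 FREE][6-7 ALLOC][8-19 FREE][20-46 ALLOC][47-60 FREE]
Op 7: a = realloc(a, 4) -> a = 20; heap: [0-5 FREE][6-7 ALLOC][8-19 FREE][20-23 ALLOC][24-60 FREE]
Op 8: free(b) -> (freed b); heap: [0-19 FREE][20-23 ALLOC][24-60 FREE]

Answer: [0-19 FREE][20-23 ALLOC][24-60 FREE]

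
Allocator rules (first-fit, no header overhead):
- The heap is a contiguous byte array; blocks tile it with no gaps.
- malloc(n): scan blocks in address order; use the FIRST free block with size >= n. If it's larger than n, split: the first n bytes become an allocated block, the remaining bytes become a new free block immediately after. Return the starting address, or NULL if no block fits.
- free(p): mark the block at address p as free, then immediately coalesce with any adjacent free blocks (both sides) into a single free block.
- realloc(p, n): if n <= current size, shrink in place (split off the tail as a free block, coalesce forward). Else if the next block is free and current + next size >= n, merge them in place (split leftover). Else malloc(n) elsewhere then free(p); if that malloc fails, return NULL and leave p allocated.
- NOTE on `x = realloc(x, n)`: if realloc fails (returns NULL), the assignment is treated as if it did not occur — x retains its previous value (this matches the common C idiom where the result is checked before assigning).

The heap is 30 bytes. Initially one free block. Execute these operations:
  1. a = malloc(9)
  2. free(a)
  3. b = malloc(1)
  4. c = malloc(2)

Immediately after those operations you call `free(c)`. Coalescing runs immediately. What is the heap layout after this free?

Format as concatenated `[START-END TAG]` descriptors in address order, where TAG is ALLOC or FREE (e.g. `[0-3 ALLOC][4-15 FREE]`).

Op 1: a = malloc(9) -> a = 0; heap: [0-8 ALLOC][9-29 FREE]
Op 2: free(a) -> (freed a); heap: [0-29 FREE]
Op 3: b = malloc(1) -> b = 0; heap: [0-0 ALLOC][1-29 FREE]
Op 4: c = malloc(2) -> c = 1; heap: [0-0 ALLOC][1-2 ALLOC][3-29 FREE]
free(c): c = 1 -> block [1-2 ALLOC]; mark free, coalesce with adjacent free neighbors -> [0-0 ALLOC][1-29 FREE]

Answer: [0-0 ALLOC][1-29 FREE]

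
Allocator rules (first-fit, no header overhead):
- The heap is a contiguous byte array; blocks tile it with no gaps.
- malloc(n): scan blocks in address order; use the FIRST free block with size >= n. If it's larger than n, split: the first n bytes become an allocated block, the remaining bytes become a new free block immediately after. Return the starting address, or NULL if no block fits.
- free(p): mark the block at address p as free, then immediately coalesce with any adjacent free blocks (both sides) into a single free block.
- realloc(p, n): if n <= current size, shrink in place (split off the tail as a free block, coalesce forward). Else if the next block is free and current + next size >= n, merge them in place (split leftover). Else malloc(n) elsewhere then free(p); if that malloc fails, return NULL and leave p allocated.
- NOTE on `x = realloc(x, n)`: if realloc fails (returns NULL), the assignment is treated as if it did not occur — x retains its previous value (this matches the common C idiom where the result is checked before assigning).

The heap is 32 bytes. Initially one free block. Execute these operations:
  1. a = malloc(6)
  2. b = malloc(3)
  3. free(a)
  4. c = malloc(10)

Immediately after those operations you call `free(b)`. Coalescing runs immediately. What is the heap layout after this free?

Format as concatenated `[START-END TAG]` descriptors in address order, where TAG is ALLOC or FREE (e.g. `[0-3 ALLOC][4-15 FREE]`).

Answer: [0-8 FREE][9-18 ALLOC][19-31 FREE]

Derivation:
Op 1: a = malloc(6) -> a = 0; heap: [0-5 ALLOC][6-31 FREE]
Op 2: b = malloc(3) -> b = 6; heap: [0-5 ALLOC][6-8 ALLOC][9-31 FREE]
Op 3: free(a) -> (freed a); heap: [0-5 FREE][6-8 ALLOC][9-31 FREE]
Op 4: c = malloc(10) -> c = 9; heap: [0-5 FREE][6-8 ALLOC][9-18 ALLOC][19-31 FREE]
free(b): b = 6 -> block [6-8 ALLOC]; mark free, coalesce with adjacent free neighbors -> [0-8 FREE][9-18 ALLOC][19-31 FREE]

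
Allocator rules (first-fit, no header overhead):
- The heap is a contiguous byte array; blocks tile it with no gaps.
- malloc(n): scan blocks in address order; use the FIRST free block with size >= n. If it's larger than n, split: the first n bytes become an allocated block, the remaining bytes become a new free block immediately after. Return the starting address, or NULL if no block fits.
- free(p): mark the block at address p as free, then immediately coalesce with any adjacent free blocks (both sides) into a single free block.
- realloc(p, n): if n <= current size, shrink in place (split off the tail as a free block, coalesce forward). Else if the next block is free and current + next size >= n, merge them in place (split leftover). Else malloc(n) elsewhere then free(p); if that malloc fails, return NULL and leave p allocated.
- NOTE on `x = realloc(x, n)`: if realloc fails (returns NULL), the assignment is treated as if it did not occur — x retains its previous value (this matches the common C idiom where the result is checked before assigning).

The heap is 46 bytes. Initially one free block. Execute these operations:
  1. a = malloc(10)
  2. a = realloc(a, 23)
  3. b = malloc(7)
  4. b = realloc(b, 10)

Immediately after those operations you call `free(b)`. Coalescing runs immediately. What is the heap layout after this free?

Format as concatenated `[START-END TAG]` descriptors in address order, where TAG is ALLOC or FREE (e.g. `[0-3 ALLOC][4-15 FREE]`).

Op 1: a = malloc(10) -> a = 0; heap: [0-9 ALLOC][10-45 FREE]
Op 2: a = realloc(a, 23) -> a = 0; heap: [0-22 ALLOC][23-45 FREE]
Op 3: b = malloc(7) -> b = 23; heap: [0-22 ALLOC][23-29 ALLOC][30-45 FREE]
Op 4: b = realloc(b, 10) -> b = 23; heap: [0-22 ALLOC][23-32 ALLOC][33-45 FREE]
free(b): b = 23 -> block [23-32 ALLOC]; mark free, coalesce with adjacent free neighbors -> [0-22 ALLOC][23-45 FREE]

Answer: [0-22 ALLOC][23-45 FREE]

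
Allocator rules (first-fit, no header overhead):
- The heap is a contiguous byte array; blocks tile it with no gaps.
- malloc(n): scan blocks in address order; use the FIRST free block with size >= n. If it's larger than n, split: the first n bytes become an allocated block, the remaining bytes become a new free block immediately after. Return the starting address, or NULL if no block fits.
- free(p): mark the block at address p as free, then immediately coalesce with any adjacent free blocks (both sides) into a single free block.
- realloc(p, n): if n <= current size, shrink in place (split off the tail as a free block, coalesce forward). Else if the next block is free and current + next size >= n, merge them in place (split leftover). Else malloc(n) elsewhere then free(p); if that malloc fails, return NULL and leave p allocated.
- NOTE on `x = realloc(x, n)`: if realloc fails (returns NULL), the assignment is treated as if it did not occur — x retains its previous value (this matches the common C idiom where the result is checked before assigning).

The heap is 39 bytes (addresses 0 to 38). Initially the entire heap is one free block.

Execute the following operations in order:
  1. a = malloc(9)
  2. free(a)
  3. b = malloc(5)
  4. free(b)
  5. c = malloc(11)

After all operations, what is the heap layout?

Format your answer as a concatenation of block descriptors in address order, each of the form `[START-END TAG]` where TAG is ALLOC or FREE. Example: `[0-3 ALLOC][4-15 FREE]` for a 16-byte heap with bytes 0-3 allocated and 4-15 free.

Op 1: a = malloc(9) -> a = 0; heap: [0-8 ALLOC][9-38 FREE]
Op 2: free(a) -> (freed a); heap: [0-38 FREE]
Op 3: b = malloc(5) -> b = 0; heap: [0-4 ALLOC][5-38 FREE]
Op 4: free(b) -> (freed b); heap: [0-38 FREE]
Op 5: c = malloc(11) -> c = 0; heap: [0-10 ALLOC][11-38 FREE]

Answer: [0-10 ALLOC][11-38 FREE]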